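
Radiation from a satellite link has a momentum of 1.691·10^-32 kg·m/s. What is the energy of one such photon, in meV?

0.0316 meV

For a photon E = pc, so E = 5.069·10^-24 J.
Converting to meV: E = 0.03164 meV ≈ 0.0316 meV.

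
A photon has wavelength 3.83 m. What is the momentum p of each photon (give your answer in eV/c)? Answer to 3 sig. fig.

For a photon p = h/λ, so p = 1.730e-34 kg·m/s.
Converting to eV/c: p = 3.237e-7 eV/c ≈ 3.24e-7 eV/c.

3.24e-7 eV/c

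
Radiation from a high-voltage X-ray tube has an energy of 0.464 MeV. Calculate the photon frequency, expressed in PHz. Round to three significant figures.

Take h = 6.62607015·10^-34 J·s, 1 eV = 1.602176634·10^-19 J.
First convert: E = 0.464 MeV = 7.4341·10^-14 J.
For a photon f = E/h, so f = 1.122·10^20 Hz.
Converting to PHz: f = 112200 PHz ≈ 1.12·10^5 PHz.

1.12·10^5 PHz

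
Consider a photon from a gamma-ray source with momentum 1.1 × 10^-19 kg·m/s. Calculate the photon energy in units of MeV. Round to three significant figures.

(c = 2.99792458 × 10^8 m/s, 1 eV = 1.602176634 × 10^-19 J.)
For a photon E = pc, so E = 3.298 × 10^-11 J.
Converting to MeV: E = 205.8 MeV ≈ 206 MeV.

206 MeV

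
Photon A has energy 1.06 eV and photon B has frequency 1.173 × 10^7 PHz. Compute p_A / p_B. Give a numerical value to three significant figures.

2.19 × 10^-8

p_A = 5.665 × 10^-28 kg·m/s (from energy = 1.06 eV, via p = E/c).
p_B = 2.593 × 10^-20 kg·m/s (from frequency = 1.173 × 10^7 PHz, via p = hf/c).
Ratio = 5.665 × 10^-28 / 2.593 × 10^-20 = 2.19 × 10^-8.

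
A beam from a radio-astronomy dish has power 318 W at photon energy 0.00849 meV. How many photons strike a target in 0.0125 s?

Total energy: E_total = P·t = 318 × 0.0125 = 3.975 J.
Per-photon energy: E = 1.360 × 10^-24 J.
N = E_total / E_photon = 2.92 × 10^24.

2.92 × 10^24 photons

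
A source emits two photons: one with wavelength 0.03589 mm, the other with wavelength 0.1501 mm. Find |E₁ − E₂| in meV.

Using E = hc/λ: E₁ = 5.5348 × 10^-21 J, E₂ = 1.3234 × 10^-21 J.
|ΔE| = |5.5348 × 10^-21 − 1.3234 × 10^-21| = 4.21 × 10^-21 J = 26.3 meV.

26.3 meV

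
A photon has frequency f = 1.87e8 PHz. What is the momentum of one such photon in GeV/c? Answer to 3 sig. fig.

Take h = 6.62607015e-34 J·s, c = 2.99792458e8 m/s, 1 eV = 1.602176634e-19 J.
Convert to SI: f = 1.87e8 PHz = 1.87e23 Hz.
The photon relation is p = hf/c, giving p = 4.133e-19 kg·m/s.
Converting to GeV/c: p = 0.7734 GeV/c ≈ 0.773 GeV/c.

0.773 GeV/c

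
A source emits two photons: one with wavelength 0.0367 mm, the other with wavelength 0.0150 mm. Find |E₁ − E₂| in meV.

Using E = hc/λ: E₁ = 5.413e-21 J, E₂ = 1.324e-20 J.
|ΔE| = |5.413e-21 − 1.324e-20| = 7.83e-21 J = 48.9 meV.

48.9 meV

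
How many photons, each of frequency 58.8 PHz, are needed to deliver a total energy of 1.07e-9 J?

Per-photon energy: E = 3.896e-17 J (from frequency = 58.8 PHz).
N = E_total / E_photon = 1.07e-9 J / 3.896e-17 J = 2.75e7.

2.75e7 photons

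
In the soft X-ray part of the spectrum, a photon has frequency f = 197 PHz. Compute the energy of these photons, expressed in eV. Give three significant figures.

First convert: f = 197 PHz = 1.97e17 Hz.
Since E = hf for a photon, E = 1.305e-16 J.
Converting to eV: E = 814.7 eV ≈ 815 eV.

815 eV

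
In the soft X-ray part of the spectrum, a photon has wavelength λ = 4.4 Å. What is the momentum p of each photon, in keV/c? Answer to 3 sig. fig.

Convert to SI: λ = 4.4 Å = 4.4e-10 m.
For a photon p = h/λ, so p = 1.506e-24 kg·m/s.
Converting to keV/c: p = 2.818 keV/c ≈ 2.82 keV/c.

2.82 keV/c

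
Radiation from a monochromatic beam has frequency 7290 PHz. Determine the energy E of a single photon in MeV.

(h = 6.62607015e-34 J·s, 1 eV = 1.602176634e-19 J.)
In SI units: f = 7290 PHz = 7.290e18 Hz.
Since E = hf for a photon, E = 4.830e-15 J.
Converting to MeV: E = 0.03015 MeV ≈ 0.0301 MeV.

0.0301 MeV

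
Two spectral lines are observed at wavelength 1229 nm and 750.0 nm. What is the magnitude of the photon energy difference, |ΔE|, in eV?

0.644 eV

Using E = hc/λ: E₁ = 1.6163 × 10^-19 J, E₂ = 2.6486 × 10^-19 J.
|ΔE| = |1.6163 × 10^-19 − 2.6486 × 10^-19| = 1.03 × 10^-19 J = 0.644 eV.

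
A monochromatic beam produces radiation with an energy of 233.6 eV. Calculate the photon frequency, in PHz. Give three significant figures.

56.5 PHz

Use h = 6.62607015 × 10^-34 J·s, 1 eV = 1.602176634 × 10^-19 J.
Convert to SI: E = 233.6 eV = 3.7427 × 10^-17 J.
The photon relation is f = E/h, giving f = 5.648 × 10^16 Hz.
Converting to PHz: f = 56.48 PHz ≈ 56.5 PHz.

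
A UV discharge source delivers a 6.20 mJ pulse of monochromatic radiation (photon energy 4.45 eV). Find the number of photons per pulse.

8.70 × 10^15 photons

Per-photon energy: E = 7.130 × 10^-19 J (from energy = 4.45 eV).
N = E_total / E_photon = 0.00620 J / 7.130 × 10^-19 J = 8.70 × 10^15.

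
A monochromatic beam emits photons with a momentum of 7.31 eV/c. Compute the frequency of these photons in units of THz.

1770 THz

(h = 6.62607015·10^-34 J·s, c = 2.99792458·10^8 m/s, 1 eV = 1.602176634·10^-19 J.)
In SI units: p = 7.31 eV/c = 3.9067·10^-27 kg·m/s.
Apply f = pc/h: f = 1.768·10^15 Hz.
Converting to THz: f = 1768 THz ≈ 1770 THz.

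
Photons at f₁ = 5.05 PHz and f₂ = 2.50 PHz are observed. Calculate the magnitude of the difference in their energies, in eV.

Using E = hf: E₁ = 3.346e-18 J, E₂ = 1.657e-18 J.
|ΔE| = |3.346e-18 − 1.657e-18| = 1.69e-18 J = 10.5 eV.

10.5 eV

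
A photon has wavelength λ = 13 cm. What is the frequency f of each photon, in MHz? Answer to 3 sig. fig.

First convert: λ = 13 cm = 0.13 m.
The photon relation is f = c/λ, giving f = 2.306 × 10^9 Hz.
Converting to MHz: f = 2306 MHz ≈ 2310 MHz.

2310 MHz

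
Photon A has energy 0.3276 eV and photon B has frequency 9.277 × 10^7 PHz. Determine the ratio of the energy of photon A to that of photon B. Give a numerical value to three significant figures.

8.54 × 10^-10

E_A = 5.249 × 10^-20 J (from energy = 0.3276 eV, via E given directly).
E_B = 6.147 × 10^-11 J (from frequency = 9.277 × 10^7 PHz, via E = hf).
Ratio = 5.249 × 10^-20 / 6.147 × 10^-11 = 8.54 × 10^-10.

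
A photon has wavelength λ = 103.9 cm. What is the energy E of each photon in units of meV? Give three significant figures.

Use h = 6.62607015e-34 J·s, c = 2.99792458e8 m/s, 1 eV = 1.602176634e-19 J.
Convert to SI: λ = 103.9 cm = 1.039 m.
For a photon E = hc/λ, so E = 1.912e-25 J.
Converting to meV: E = 0.001193 meV ≈ 1.19e-3 meV.

1.19e-3 meV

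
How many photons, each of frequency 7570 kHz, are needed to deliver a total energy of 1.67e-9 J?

Per-photon energy: E = 5.016e-27 J (from frequency = 7570 kHz).
N = E_total / E_photon = 1.67e-9 J / 5.016e-27 J = 3.33e17.

3.33e17 photons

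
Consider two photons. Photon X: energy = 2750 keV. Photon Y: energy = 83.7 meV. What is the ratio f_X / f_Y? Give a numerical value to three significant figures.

f_X = 6.649e20 Hz (from energy = 2750 keV, via f = E/h).
f_Y = 2.024e13 Hz (from energy = 83.7 meV, via f = E/h).
Ratio = 6.649e20 / 2.024e13 = 3.29e7.

3.29e7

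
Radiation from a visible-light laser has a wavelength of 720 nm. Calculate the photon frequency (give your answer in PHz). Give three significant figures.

In SI units: λ = 720 nm = 7.2·10^-7 m.
Apply f = c/λ: f = 4.164·10^14 Hz.
Converting to PHz: f = 0.4164 PHz ≈ 0.416 PHz.

0.416 PHz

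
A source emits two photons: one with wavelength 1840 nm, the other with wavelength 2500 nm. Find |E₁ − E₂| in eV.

0.178 eV

Using E = hc/λ: E₁ = 1.080 × 10^-19 J, E₂ = 7.946 × 10^-20 J.
|ΔE| = |1.080 × 10^-19 − 7.946 × 10^-20| = 2.85 × 10^-20 J = 0.178 eV.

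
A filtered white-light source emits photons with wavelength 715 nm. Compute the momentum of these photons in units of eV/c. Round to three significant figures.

1.73 eV/c

Use h = 6.62607015e-34 J·s, c = 2.99792458e8 m/s, 1 eV = 1.602176634e-19 J.
First convert: λ = 715 nm = 7.15e-7 m.
The photon relation is p = h/λ, giving p = 9.267e-28 kg·m/s.
Converting to eV/c: p = 1.734 eV/c ≈ 1.73 eV/c.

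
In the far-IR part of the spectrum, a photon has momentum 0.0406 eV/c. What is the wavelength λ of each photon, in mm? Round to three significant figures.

0.0305 mm

(h = 6.62607015 × 10^-34 J·s, c = 2.99792458 × 10^8 m/s, 1 eV = 1.602176634 × 10^-19 J.)
First convert: p = 0.0406 eV/c = 2.1698 × 10^-29 kg·m/s.
For a photon λ = h/p, so λ = 3.054 × 10^-5 m.
Converting to mm: λ = 0.03054 mm ≈ 0.0305 mm.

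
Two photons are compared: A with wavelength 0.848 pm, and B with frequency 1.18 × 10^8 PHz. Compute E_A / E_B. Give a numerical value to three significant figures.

E_A = 2.343 × 10^-13 J (from wavelength = 0.848 pm, via E = hc/λ).
E_B = 7.819 × 10^-11 J (from frequency = 1.18 × 10^8 PHz, via E = hf).
Ratio = 2.343 × 10^-13 / 7.819 × 10^-11 = 3.00 × 10^-3.

3.00 × 10^-3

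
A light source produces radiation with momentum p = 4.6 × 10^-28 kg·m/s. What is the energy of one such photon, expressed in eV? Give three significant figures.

0.861 eV

Take c = 2.99792458 × 10^8 m/s, 1 eV = 1.602176634 × 10^-19 J.
The photon relation is E = pc, giving E = 1.379 × 10^-19 J.
Converting to eV: E = 0.8607 eV ≈ 0.861 eV.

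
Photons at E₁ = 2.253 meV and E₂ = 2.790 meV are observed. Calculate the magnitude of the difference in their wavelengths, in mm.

Using λ = hc/E: λ₁ = 5.5031 × 10^-4 m, λ₂ = 4.4439 × 10^-4 m.
|Δλ| = |5.5031 × 10^-4 − 4.4439 × 10^-4| = 1.06 × 10^-4 m = 0.106 mm.

0.106 mm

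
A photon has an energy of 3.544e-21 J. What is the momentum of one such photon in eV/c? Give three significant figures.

Apply p = E/c: p = 1.182e-29 kg·m/s.
Converting to eV/c: p = 0.02212 eV/c ≈ 0.0221 eV/c.

0.0221 eV/c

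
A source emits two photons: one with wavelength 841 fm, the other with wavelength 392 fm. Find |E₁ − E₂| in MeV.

1.69 MeV

Using E = hc/λ: E₁ = 2.362 × 10^-13 J, E₂ = 5.067 × 10^-13 J.
|ΔE| = |2.362 × 10^-13 − 5.067 × 10^-13| = 2.71 × 10^-13 J = 1.69 MeV.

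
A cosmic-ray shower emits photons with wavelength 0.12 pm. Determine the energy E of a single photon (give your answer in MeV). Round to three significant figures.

10.3 MeV

Convert to SI: λ = 0.12 pm = 1.2e-13 m.
Apply E = hc/λ: E = 1.655e-12 J.
Converting to MeV: E = 10.33 MeV ≈ 10.3 MeV.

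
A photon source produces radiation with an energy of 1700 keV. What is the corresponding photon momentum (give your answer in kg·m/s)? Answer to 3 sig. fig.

In SI units: E = 1700 keV = 2.7237 × 10^-13 J.
Since p = E/c for a photon, p = 9.085 × 10^-22 kg·m/s.
So p ≈ 9.09 × 10^-22 kg·m/s.

9.09 × 10^-22 kg·m/s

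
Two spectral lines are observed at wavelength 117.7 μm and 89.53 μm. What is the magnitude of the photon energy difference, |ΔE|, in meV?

Using E = hc/λ: E₁ = 1.6877·10^-21 J, E₂ = 2.2187·10^-21 J.
|ΔE| = |1.6877·10^-21 − 2.2187·10^-21| = 5.31·10^-22 J = 3.31 meV.

3.31 meV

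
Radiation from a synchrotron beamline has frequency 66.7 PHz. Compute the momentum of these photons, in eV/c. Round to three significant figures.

276 eV/c

(h = 6.62607015e-34 J·s, c = 2.99792458e8 m/s, 1 eV = 1.602176634e-19 J.)
First convert: f = 66.7 PHz = 6.67e16 Hz.
The photon relation is p = hf/c, giving p = 1.474e-25 kg·m/s.
Converting to eV/c: p = 275.8 eV/c ≈ 276 eV/c.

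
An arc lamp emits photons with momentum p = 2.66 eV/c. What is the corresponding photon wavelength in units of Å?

4660 Å

Convert to SI: p = 2.66 eV/c = 1.4216 × 10^-27 kg·m/s.
Apply λ = h/p: λ = 4.661 × 10^-7 m.
Converting to Å: λ = 4661 Å ≈ 4660 Å.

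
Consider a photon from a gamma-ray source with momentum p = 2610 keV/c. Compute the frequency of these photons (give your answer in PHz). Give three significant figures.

6.31 × 10^5 PHz

(h = 6.62607015 × 10^-34 J·s, c = 2.99792458 × 10^8 m/s, 1 eV = 1.602176634 × 10^-19 J.)
In SI units: p = 2610 keV/c = 1.3949 × 10^-21 kg·m/s.
The photon relation is f = pc/h, giving f = 6.311 × 10^20 Hz.
Converting to PHz: f = 631100 PHz ≈ 6.31 × 10^5 PHz.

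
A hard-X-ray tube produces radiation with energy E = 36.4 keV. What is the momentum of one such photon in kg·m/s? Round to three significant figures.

1.95 × 10^-23 kg·m/s

(c = 2.99792458 × 10^8 m/s, 1 eV = 1.602176634 × 10^-19 J.)
Convert to SI: E = 36.4 keV = 5.8319 × 10^-15 J.
The photon relation is p = E/c, giving p = 1.945 × 10^-23 kg·m/s.
So p ≈ 1.95 × 10^-23 kg·m/s.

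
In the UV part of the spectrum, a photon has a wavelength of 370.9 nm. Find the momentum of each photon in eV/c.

3.34 eV/c

Convert to SI: λ = 370.9 nm = 3.709e-7 m.
Since p = h/λ for a photon, p = 1.786e-27 kg·m/s.
Converting to eV/c: p = 3.343 eV/c ≈ 3.34 eV/c.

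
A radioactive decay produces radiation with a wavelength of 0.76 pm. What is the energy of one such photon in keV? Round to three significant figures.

First convert: λ = 0.76 pm = 7.6e-13 m.
Apply E = hc/λ: E = 2.614e-13 J.
Converting to keV: E = 1631 keV ≈ 1630 keV.

1630 keV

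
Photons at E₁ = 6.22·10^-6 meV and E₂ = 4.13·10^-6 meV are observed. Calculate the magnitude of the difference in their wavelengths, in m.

101 m

Using λ = hc/E: λ₁ = 199.3 m, λ₂ = 300.2 m.
|Δλ| = |199.3 − 300.2| = 101 m.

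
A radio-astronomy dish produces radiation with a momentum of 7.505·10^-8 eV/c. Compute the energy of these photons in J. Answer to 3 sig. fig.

1.20·10^-26 J

First convert: p = 7.505·10^-8 eV/c = 4.0109·10^-35 kg·m/s.
Apply E = pc: E = 1.202·10^-26 J.
So E ≈ 1.20·10^-26 J.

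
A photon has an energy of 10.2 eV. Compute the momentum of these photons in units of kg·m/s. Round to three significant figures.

5.45e-27 kg·m/s

(c = 2.99792458e8 m/s, 1 eV = 1.602176634e-19 J.)
In SI units: E = 10.2 eV = 1.6342e-18 J.
The photon relation is p = E/c, giving p = 5.451e-27 kg·m/s.
So p ≈ 5.45e-27 kg·m/s.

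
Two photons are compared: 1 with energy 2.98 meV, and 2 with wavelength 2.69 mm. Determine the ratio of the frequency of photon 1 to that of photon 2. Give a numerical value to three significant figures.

6.47

f_1 = 7.206e11 Hz (from energy = 2.98 meV, via f = E/h).
f_2 = 1.114e11 Hz (from wavelength = 2.69 mm, via f = c/λ).
Ratio = 7.206e11 / 1.114e11 = 6.47.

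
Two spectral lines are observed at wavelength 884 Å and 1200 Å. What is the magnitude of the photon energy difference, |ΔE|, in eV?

Using E = hc/λ: E₁ = 2.247 × 10^-18 J, E₂ = 1.655 × 10^-18 J.
|ΔE| = |2.247 × 10^-18 − 1.655 × 10^-18| = 5.92 × 10^-19 J = 3.69 eV.

3.69 eV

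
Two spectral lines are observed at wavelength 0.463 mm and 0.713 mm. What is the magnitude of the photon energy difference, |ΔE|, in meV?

Using E = hc/λ: E₁ = 4.290e-22 J, E₂ = 2.786e-22 J.
|ΔE| = |4.290e-22 − 2.786e-22| = 1.50e-22 J = 0.939 meV.

0.939 meV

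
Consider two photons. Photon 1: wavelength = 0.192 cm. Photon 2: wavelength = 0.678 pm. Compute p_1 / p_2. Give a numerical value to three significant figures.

3.53e-10

p_1 = 3.451e-31 kg·m/s (from wavelength = 0.192 cm, via p = h/λ).
p_2 = 9.773e-22 kg·m/s (from wavelength = 0.678 pm, via p = h/λ).
Ratio = 3.451e-31 / 9.773e-22 = 3.53e-10.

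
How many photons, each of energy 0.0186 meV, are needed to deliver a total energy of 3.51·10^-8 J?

Per-photon energy: E = 2.980·10^-24 J (from energy = 0.0186 meV).
N = E_total / E_photon = 3.51·10^-8 J / 2.980·10^-24 J = 1.18·10^16.

1.18·10^16 photons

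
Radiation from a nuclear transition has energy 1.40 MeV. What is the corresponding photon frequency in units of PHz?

In SI units: E = 1.40 MeV = 2.2430e-13 J.
For a photon f = E/h, so f = 3.385e20 Hz.
Converting to PHz: f = 338500 PHz ≈ 3.39e5 PHz.

3.39e5 PHz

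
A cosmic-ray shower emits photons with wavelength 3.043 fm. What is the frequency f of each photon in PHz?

9.85e7 PHz

(c = 2.99792458e8 m/s.)
Convert to SI: λ = 3.043 fm = 3.043e-15 m.
The photon relation is f = c/λ, giving f = 9.852e22 Hz.
Converting to PHz: f = 9.852e7 PHz ≈ 9.85e7 PHz.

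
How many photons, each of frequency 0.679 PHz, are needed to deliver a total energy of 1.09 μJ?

Per-photon energy: E = 4.499e-19 J (from frequency = 0.679 PHz).
N = E_total / E_photon = 1.09e-6 J / 4.499e-19 J = 2.42e12.

2.42e12 photons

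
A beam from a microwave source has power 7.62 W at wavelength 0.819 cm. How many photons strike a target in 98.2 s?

Total energy: E_total = P·t = 7.62 × 98.2 = 748.3 J.
Per-photon energy: E = 2.425e-23 J.
N = E_total / E_photon = 3.09e25.

3.09e25 photons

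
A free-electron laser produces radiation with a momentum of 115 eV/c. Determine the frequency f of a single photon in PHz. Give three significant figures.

27.8 PHz

First convert: p = 115 eV/c = 6.1459e-26 kg·m/s.
The photon relation is f = pc/h, giving f = 2.781e16 Hz.
Converting to PHz: f = 27.81 PHz ≈ 27.8 PHz.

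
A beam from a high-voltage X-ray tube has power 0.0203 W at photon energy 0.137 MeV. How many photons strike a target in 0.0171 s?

Total energy: E_total = P·t = 0.0203 × 0.0171 = 3.471 × 10^-4 J.
Per-photon energy: E = 2.195 × 10^-14 J.
N = E_total / E_photon = 1.58 × 10^10.

1.58 × 10^10 photons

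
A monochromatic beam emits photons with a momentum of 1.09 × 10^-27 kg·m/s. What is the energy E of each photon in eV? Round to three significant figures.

Take c = 2.99792458 × 10^8 m/s, 1 eV = 1.602176634 × 10^-19 J.
Apply E = pc: E = 3.268 × 10^-19 J.
Converting to eV: E = 2.040 eV ≈ 2.04 eV.

2.04 eV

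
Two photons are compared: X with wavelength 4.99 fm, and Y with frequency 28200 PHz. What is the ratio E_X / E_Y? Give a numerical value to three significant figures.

2130

E_X = 3.981 × 10^-11 J (from wavelength = 4.99 fm, via E = hc/λ).
E_Y = 1.869 × 10^-14 J (from frequency = 28200 PHz, via E = hf).
Ratio = 3.981 × 10^-11 / 1.869 × 10^-14 = 2130.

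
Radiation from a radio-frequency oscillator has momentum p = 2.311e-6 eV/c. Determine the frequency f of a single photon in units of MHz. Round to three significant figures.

559 MHz

(h = 6.62607015e-34 J·s, c = 2.99792458e8 m/s, 1 eV = 1.602176634e-19 J.)
In SI units: p = 2.311e-6 eV/c = 1.2351e-33 kg·m/s.
The photon relation is f = pc/h, giving f = 5.588e8 Hz.
Converting to MHz: f = 558.8 MHz ≈ 559 MHz.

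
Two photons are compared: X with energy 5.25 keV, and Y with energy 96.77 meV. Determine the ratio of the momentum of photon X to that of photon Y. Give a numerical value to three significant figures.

p_X = 2.806 × 10^-24 kg·m/s (from energy = 5.25 keV, via p = E/c).
p_Y = 5.172 × 10^-29 kg·m/s (from energy = 96.77 meV, via p = E/c).
Ratio = 2.806 × 10^-24 / 5.172 × 10^-29 = 5.43 × 10^4.

5.43 × 10^4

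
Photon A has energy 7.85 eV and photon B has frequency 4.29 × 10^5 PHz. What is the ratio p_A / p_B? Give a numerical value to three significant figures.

p_A = 4.195 × 10^-27 kg·m/s (from energy = 7.85 eV, via p = E/c).
p_B = 9.482 × 10^-22 kg·m/s (from frequency = 4.29 × 10^5 PHz, via p = hf/c).
Ratio = 4.195 × 10^-27 / 9.482 × 10^-22 = 4.42 × 10^-6.

4.42 × 10^-6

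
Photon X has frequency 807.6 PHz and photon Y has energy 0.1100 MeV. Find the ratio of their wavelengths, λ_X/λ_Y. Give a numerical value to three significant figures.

32.9

λ_X = 3.712·10^-10 m (from frequency = 807.6 PHz, via λ = c/f).
λ_Y = 1.127·10^-11 m (from energy = 0.1100 MeV, via λ = hc/E).
Ratio = 3.712·10^-10 / 1.127·10^-11 = 32.9.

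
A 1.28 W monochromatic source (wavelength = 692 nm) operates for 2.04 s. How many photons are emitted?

Total energy: E_total = P·t = 1.28 × 2.04 = 2.611 J.
Per-photon energy: E = 2.871e-19 J.
N = E_total / E_photon = 9.10e18.

9.10e18 photons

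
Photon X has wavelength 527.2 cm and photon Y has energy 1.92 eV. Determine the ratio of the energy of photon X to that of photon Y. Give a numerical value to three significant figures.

E_X = 3.768e-26 J (from wavelength = 527.2 cm, via E = hc/λ).
E_Y = 3.076e-19 J (from energy = 1.92 eV, via E given directly).
Ratio = 3.768e-26 / 3.076e-19 = 1.22e-7.

1.22e-7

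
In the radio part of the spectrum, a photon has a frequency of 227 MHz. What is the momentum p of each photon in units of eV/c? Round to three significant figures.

9.39·10^-7 eV/c

In SI units: f = 227 MHz = 2.27·10^8 Hz.
For a photon p = hf/c, so p = 5.017·10^-34 kg·m/s.
Converting to eV/c: p = 9.388·10^-7 eV/c ≈ 9.39·10^-7 eV/c.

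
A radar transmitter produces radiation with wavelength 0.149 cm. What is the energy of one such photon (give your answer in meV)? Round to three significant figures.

Use h = 6.62607015e-34 J·s, c = 2.99792458e8 m/s, 1 eV = 1.602176634e-19 J.
First convert: λ = 0.149 cm = 0.00149 m.
The photon relation is E = hc/λ, giving E = 1.333e-22 J.
Converting to meV: E = 0.8321 meV ≈ 0.832 meV.

0.832 meV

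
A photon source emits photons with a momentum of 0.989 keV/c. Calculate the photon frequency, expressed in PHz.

Take h = 6.62607015 × 10^-34 J·s, c = 2.99792458 × 10^8 m/s, 1 eV = 1.602176634 × 10^-19 J.
In SI units: p = 0.989 keV/c = 5.2855 × 10^-25 kg·m/s.
Apply f = pc/h: f = 2.391 × 10^17 Hz.
Converting to PHz: f = 239.1 PHz ≈ 239 PHz.

239 PHz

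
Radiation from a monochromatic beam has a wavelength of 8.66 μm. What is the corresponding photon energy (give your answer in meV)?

143 meV

Convert to SI: λ = 8.66 μm = 8.66·10^-6 m.
The photon relation is E = hc/λ, giving E = 2.294·10^-20 J.
Converting to meV: E = 143.2 meV ≈ 143 meV.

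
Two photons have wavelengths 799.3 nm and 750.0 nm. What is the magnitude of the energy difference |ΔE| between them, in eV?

Using E = hc/λ: E₁ = 2.4852e-19 J, E₂ = 2.6486e-19 J.
|ΔE| = |2.4852e-19 − 2.6486e-19| = 1.63e-20 J = 0.102 eV.

0.102 eV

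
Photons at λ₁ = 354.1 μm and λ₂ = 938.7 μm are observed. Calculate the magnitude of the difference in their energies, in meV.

2.18 meV

Using E = hc/λ: E₁ = 5.6098 × 10^-22 J, E₂ = 2.1162 × 10^-22 J.
|ΔE| = |5.6098 × 10^-22 − 2.1162 × 10^-22| = 3.49 × 10^-22 J = 2.18 meV.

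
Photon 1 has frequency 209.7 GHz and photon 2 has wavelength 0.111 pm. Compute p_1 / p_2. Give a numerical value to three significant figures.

7.76 × 10^-11

p_1 = 4.635 × 10^-31 kg·m/s (from frequency = 209.7 GHz, via p = hf/c).
p_2 = 5.969 × 10^-21 kg·m/s (from wavelength = 0.111 pm, via p = h/λ).
Ratio = 4.635 × 10^-31 / 5.969 × 10^-21 = 7.76 × 10^-11.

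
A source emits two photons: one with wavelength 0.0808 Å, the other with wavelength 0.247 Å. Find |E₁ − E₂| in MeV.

0.103 MeV

Using E = hc/λ: E₁ = 2.458 × 10^-14 J, E₂ = 8.042 × 10^-15 J.
|ΔE| = |2.458 × 10^-14 − 8.042 × 10^-15| = 1.65 × 10^-14 J = 0.103 MeV.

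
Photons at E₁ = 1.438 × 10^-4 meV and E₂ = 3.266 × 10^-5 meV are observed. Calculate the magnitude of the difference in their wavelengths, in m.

Using λ = hc/E: λ₁ = 8.6220 m, λ₂ = 37.962 m.
|Δλ| = |8.6220 − 37.962| = 29.3 m.

29.3 m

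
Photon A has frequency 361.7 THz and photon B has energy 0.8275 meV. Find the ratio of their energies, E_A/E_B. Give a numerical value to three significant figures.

E_A = 2.397 × 10^-19 J (from frequency = 361.7 THz, via E = hf).
E_B = 1.326 × 10^-22 J (from energy = 0.8275 meV, via E given directly).
Ratio = 2.397 × 10^-19 / 1.326 × 10^-22 = 1810.

1810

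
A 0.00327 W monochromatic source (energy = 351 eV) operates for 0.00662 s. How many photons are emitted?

3.85e11 photons

Total energy: E_total = P·t = 0.00327 × 0.00662 = 2.165e-5 J.
Per-photon energy: E = 5.624e-17 J.
N = E_total / E_photon = 3.85e11.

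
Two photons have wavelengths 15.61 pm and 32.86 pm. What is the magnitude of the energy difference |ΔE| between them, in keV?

41.7 keV

Using E = hc/λ: E₁ = 1.2725e-14 J, E₂ = 6.0452e-15 J.
|ΔE| = |1.2725e-14 − 6.0452e-15| = 6.68e-15 J = 41.7 keV.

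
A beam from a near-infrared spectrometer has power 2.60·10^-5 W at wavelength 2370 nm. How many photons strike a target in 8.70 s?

2.70·10^15 photons

Total energy: E_total = P·t = 2.60·10^-5 × 8.70 = 2.262·10^-4 J.
Per-photon energy: E = 8.382·10^-20 J.
N = E_total / E_photon = 2.70·10^15.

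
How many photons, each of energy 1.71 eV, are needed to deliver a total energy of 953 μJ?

3.48e15 photons

Per-photon energy: E = 2.740e-19 J (from energy = 1.71 eV).
N = E_total / E_photon = 9.53e-4 J / 2.740e-19 J = 3.48e15.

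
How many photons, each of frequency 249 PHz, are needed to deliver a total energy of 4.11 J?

2.49 × 10^16 photons

Per-photon energy: E = 1.650 × 10^-16 J (from frequency = 249 PHz).
N = E_total / E_photon = 4.11 J / 1.650 × 10^-16 J = 2.49 × 10^16.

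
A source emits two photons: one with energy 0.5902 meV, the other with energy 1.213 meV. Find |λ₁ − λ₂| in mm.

Using λ = hc/E: λ₁ = 0.0021007 m, λ₂ = 0.0010221 m.
|Δλ| = |0.0021007 − 0.0010221| = 0.00108 m = 1.08 mm.

1.08 mm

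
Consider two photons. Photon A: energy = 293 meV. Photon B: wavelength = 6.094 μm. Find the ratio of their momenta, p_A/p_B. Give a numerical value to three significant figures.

p_A = 1.566 × 10^-28 kg·m/s (from energy = 293 meV, via p = E/c).
p_B = 1.087 × 10^-28 kg·m/s (from wavelength = 6.094 μm, via p = h/λ).
Ratio = 1.566 × 10^-28 / 1.087 × 10^-28 = 1.44.

1.44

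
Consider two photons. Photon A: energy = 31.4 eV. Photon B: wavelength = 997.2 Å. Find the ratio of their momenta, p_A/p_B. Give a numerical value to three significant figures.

2.53

p_A = 1.678 × 10^-26 kg·m/s (from energy = 31.4 eV, via p = E/c).
p_B = 6.645 × 10^-27 kg·m/s (from wavelength = 997.2 Å, via p = h/λ).
Ratio = 1.678 × 10^-26 / 6.645 × 10^-27 = 2.53.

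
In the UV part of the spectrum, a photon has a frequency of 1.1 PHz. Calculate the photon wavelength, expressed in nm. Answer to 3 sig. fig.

273 nm

Convert to SI: f = 1.1 PHz = 1.1 × 10^15 Hz.
The photon relation is λ = c/f, giving λ = 2.725 × 10^-7 m.
Converting to nm: λ = 272.5 nm ≈ 273 nm.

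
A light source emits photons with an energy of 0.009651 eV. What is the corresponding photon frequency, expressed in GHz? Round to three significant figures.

In SI units: E = 0.009651 eV = 1.5463 × 10^-21 J.
The photon relation is f = E/h, giving f = 2.334 × 10^12 Hz.
Converting to GHz: f = 2334 GHz ≈ 2330 GHz.

2330 GHz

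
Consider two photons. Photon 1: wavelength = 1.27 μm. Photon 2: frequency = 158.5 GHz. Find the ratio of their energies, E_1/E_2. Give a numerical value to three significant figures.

1490

E_1 = 1.564 × 10^-19 J (from wavelength = 1.27 μm, via E = hc/λ).
E_2 = 1.050 × 10^-22 J (from frequency = 158.5 GHz, via E = hf).
Ratio = 1.564 × 10^-19 / 1.050 × 10^-22 = 1490.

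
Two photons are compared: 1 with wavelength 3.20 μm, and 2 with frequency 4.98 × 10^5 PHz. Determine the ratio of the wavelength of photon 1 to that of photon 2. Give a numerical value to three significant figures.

5.32 × 10^6

λ_1 = 3.200 × 10^-6 m (from wavelength = 3.20 μm, via λ given directly).
λ_2 = 6.020 × 10^-13 m (from frequency = 4.98 × 10^5 PHz, via λ = c/f).
Ratio = 3.200 × 10^-6 / 6.020 × 10^-13 = 5.32 × 10^6.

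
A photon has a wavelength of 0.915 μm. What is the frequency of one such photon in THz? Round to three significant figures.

328 THz

Use c = 2.99792458 × 10^8 m/s.
In SI units: λ = 0.915 μm = 9.15 × 10^-7 m.
Apply f = c/λ: f = 3.276 × 10^14 Hz.
Converting to THz: f = 327.6 THz ≈ 328 THz.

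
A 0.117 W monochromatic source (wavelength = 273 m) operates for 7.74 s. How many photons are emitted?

Total energy: E_total = P·t = 0.117 × 7.74 = 0.9056 J.
Per-photon energy: E = 7.276 × 10^-28 J.
N = E_total / E_photon = 1.24 × 10^27.

1.24 × 10^27 photons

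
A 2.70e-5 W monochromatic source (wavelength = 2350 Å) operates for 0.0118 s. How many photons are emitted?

Total energy: E_total = P·t = 2.70e-5 × 0.0118 = 3.186e-7 J.
Per-photon energy: E = 8.453e-19 J.
N = E_total / E_photon = 3.77e11.

3.77e11 photons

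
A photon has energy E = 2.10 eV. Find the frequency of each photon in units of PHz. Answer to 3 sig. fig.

In SI units: E = 2.10 eV = 3.3646e-19 J.
The photon relation is f = E/h, giving f = 5.078e14 Hz.
Converting to PHz: f = 0.5078 PHz ≈ 0.508 PHz.

0.508 PHz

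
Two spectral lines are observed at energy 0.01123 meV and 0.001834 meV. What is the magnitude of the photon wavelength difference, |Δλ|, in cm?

Using λ = hc/E: λ₁ = 0.11040 m, λ₂ = 0.67603 m.
|Δλ| = |0.11040 − 0.67603| = 0.566 m = 56.6 cm.

56.6 cm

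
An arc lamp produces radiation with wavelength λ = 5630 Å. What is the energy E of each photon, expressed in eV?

2.20 eV

Use h = 6.62607015e-34 J·s, c = 2.99792458e8 m/s, 1 eV = 1.602176634e-19 J.
First convert: λ = 5630 Å = 5.63e-7 m.
Apply E = hc/λ: E = 3.528e-19 J.
Converting to eV: E = 2.202 eV ≈ 2.20 eV.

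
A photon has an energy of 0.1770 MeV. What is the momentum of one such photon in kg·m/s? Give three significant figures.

9.46e-23 kg·m/s

Convert to SI: E = 0.1770 MeV = 2.8359e-14 J.
Since p = E/c for a photon, p = 9.459e-23 kg·m/s.
So p ≈ 9.46e-23 kg·m/s.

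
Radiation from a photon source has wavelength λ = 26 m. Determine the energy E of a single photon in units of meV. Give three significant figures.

Take h = 6.62607015 × 10^-34 J·s, c = 2.99792458 × 10^8 m/s, 1 eV = 1.602176634 × 10^-19 J.
Apply E = hc/λ: E = 7.640 × 10^-27 J.
Converting to meV: E = 4.769 × 10^-5 meV ≈ 4.77 × 10^-5 meV.

4.77 × 10^-5 meV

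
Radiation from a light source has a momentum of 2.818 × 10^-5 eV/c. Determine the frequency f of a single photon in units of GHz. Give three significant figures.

6.81 GHz

Take h = 6.62607015 × 10^-34 J·s, c = 2.99792458 × 10^8 m/s, 1 eV = 1.602176634 × 10^-19 J.
Convert to SI: p = 2.818 × 10^-5 eV/c = 1.5060 × 10^-32 kg·m/s.
For a photon f = pc/h, so f = 6.814 × 10^9 Hz.
Converting to GHz: f = 6.814 GHz ≈ 6.81 GHz.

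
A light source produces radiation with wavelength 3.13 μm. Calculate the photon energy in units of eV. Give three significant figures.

0.396 eV

In SI units: λ = 3.13 μm = 3.13 × 10^-6 m.
For a photon E = hc/λ, so E = 6.346 × 10^-20 J.
Converting to eV: E = 0.3961 eV ≈ 0.396 eV.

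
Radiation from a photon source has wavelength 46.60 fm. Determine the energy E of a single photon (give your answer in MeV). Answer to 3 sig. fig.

26.6 MeV

Use h = 6.62607015e-34 J·s, c = 2.99792458e8 m/s, 1 eV = 1.602176634e-19 J.
Convert to SI: λ = 46.60 fm = 4.660e-14 m.
Since E = hc/λ for a photon, E = 4.263e-12 J.
Converting to MeV: E = 26.61 MeV ≈ 26.6 MeV.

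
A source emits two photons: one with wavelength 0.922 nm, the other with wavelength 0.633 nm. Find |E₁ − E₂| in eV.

Using E = hc/λ: E₁ = 2.154 × 10^-16 J, E₂ = 3.138 × 10^-16 J.
|ΔE| = |2.154 × 10^-16 − 3.138 × 10^-16| = 9.84 × 10^-17 J = 614 eV.

614 eV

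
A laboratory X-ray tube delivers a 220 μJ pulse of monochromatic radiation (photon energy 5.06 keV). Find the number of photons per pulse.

Per-photon energy: E = 8.107e-16 J (from energy = 5.06 keV).
N = E_total / E_photon = 2.20e-4 J / 8.107e-16 J = 2.71e11.

2.71e11 photons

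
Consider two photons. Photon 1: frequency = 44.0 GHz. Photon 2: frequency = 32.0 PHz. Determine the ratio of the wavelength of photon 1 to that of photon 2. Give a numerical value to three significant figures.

λ_1 = 0.006813 m (from frequency = 44.0 GHz, via λ = c/f).
λ_2 = 9.369 × 10^-9 m (from frequency = 32.0 PHz, via λ = c/f).
Ratio = 0.006813 / 9.369 × 10^-9 = 7.27 × 10^5.

7.27 × 10^5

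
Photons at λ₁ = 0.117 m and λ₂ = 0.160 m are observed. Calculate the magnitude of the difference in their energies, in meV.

Using E = hc/λ: E₁ = 1.698 × 10^-24 J, E₂ = 1.242 × 10^-24 J.
|ΔE| = |1.698 × 10^-24 − 1.242 × 10^-24| = 4.56 × 10^-25 J = 2.85 × 10^-3 meV.

2.85 × 10^-3 meV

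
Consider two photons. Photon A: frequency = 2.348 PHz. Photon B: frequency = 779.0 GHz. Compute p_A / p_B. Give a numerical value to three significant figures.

3010

p_A = 5.190 × 10^-27 kg·m/s (from frequency = 2.348 PHz, via p = hf/c).
p_B = 1.722 × 10^-30 kg·m/s (from frequency = 779.0 GHz, via p = hf/c).
Ratio = 5.190 × 10^-27 / 1.722 × 10^-30 = 3010.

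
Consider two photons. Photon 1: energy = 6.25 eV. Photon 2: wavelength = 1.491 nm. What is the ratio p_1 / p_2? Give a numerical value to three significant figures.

7.52 × 10^-3

p_1 = 3.340 × 10^-27 kg·m/s (from energy = 6.25 eV, via p = E/c).
p_2 = 4.444 × 10^-25 kg·m/s (from wavelength = 1.491 nm, via p = h/λ).
Ratio = 3.340 × 10^-27 / 4.444 × 10^-25 = 7.52 × 10^-3.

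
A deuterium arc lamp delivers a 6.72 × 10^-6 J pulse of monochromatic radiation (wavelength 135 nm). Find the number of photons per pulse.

Per-photon energy: E = 1.471 × 10^-18 J (from wavelength = 135 nm).
N = E_total / E_photon = 6.72 × 10^-6 J / 1.471 × 10^-18 J = 4.57 × 10^12.

4.57 × 10^12 photons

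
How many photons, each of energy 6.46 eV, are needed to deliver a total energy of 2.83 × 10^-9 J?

2.73 × 10^9 photons

Per-photon energy: E = 1.035 × 10^-18 J (from energy = 6.46 eV).
N = E_total / E_photon = 2.83 × 10^-9 J / 1.035 × 10^-18 J = 2.73 × 10^9.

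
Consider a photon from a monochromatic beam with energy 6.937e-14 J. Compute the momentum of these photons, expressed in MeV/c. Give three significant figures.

Apply p = E/c: p = 2.314e-22 kg·m/s.
Converting to MeV/c: p = 0.4330 MeV/c ≈ 0.433 MeV/c.

0.433 MeV/c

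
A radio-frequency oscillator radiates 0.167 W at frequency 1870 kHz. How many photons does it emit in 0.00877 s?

1.18 × 10^24 photons

Total energy: E_total = P·t = 0.167 × 0.00877 = 0.001465 J.
Per-photon energy: E = 1.239 × 10^-27 J.
N = E_total / E_photon = 1.18 × 10^24.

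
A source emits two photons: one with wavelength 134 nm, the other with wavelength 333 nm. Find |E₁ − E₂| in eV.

Using E = hc/λ: E₁ = 1.482e-18 J, E₂ = 5.965e-19 J.
|ΔE| = |1.482e-18 − 5.965e-19| = 8.86e-19 J = 5.53 eV.

5.53 eV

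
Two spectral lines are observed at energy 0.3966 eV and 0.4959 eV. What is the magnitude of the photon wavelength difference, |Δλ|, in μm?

Using λ = hc/E: λ₁ = 3.1262e-6 m, λ₂ = 2.5002e-6 m.
|Δλ| = |3.1262e-6 − 2.5002e-6| = 6.26e-7 m = 0.626 μm.

0.626 μm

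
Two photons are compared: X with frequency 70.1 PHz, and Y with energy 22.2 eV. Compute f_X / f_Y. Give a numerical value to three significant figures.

13.1

f_X = 7.010e16 Hz (from frequency = 70.1 PHz, via f given directly).
f_Y = 5.368e15 Hz (from energy = 22.2 eV, via f = E/h).
Ratio = 7.010e16 / 5.368e15 = 13.1.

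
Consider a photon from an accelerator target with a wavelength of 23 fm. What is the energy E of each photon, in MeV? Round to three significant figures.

Take h = 6.62607015e-34 J·s, c = 2.99792458e8 m/s, 1 eV = 1.602176634e-19 J.
Convert to SI: λ = 23 fm = 2.3e-14 m.
Since E = hc/λ for a photon, E = 8.637e-12 J.
Converting to MeV: E = 53.91 MeV ≈ 53.9 MeV.

53.9 MeV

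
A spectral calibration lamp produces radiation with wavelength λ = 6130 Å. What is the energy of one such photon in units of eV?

First convert: λ = 6130 Å = 6.13 × 10^-7 m.
For a photon E = hc/λ, so E = 3.241 × 10^-19 J.
Converting to eV: E = 2.023 eV ≈ 2.02 eV.

2.02 eV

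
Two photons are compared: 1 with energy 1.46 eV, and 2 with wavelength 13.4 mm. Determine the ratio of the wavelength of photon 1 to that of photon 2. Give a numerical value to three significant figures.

6.34 × 10^-5

λ_1 = 8.492 × 10^-7 m (from energy = 1.46 eV, via λ = hc/E).
λ_2 = 0.01340 m (from wavelength = 13.4 mm, via λ given directly).
Ratio = 8.492 × 10^-7 / 0.01340 = 6.34 × 10^-5.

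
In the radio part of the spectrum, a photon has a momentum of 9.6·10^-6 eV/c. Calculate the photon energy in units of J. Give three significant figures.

In SI units: p = 9.6·10^-6 eV/c = 5.1305·10^-33 kg·m/s.
For a photon E = pc, so E = 1.538·10^-24 J.
So E ≈ 1.54·10^-24 J.

1.54·10^-24 J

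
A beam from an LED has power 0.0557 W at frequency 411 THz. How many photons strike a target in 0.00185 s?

Total energy: E_total = P·t = 0.0557 × 0.00185 = 1.030 × 10^-4 J.
Per-photon energy: E = 2.723 × 10^-19 J.
N = E_total / E_photon = 3.78 × 10^14.

3.78 × 10^14 photons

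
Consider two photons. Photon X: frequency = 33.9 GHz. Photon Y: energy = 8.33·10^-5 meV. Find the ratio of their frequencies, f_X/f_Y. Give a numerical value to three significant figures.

1680

f_X = 3.390·10^10 Hz (from frequency = 33.9 GHz, via f given directly).
f_Y = 2.014·10^7 Hz (from energy = 8.33·10^-5 meV, via f = E/h).
Ratio = 3.390·10^10 / 2.014·10^7 = 1680.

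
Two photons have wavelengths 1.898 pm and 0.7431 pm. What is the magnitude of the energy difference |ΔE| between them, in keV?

1020 keV

Using E = hc/λ: E₁ = 1.0466·10^-13 J, E₂ = 2.6732·10^-13 J.
|ΔE| = |1.0466·10^-13 − 2.6732·10^-13| = 1.63·10^-13 J = 1020 keV.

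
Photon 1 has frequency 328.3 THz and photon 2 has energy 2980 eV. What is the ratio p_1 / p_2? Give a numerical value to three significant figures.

p_1 = 7.256e-28 kg·m/s (from frequency = 328.3 THz, via p = hf/c).
p_2 = 1.593e-24 kg·m/s (from energy = 2980 eV, via p = E/c).
Ratio = 7.256e-28 / 1.593e-24 = 4.56e-4.

4.56e-4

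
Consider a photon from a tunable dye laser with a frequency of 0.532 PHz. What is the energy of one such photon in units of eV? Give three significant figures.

First convert: f = 0.532 PHz = 5.32e14 Hz.
Apply E = hf: E = 3.525e-19 J.
Converting to eV: E = 2.200 eV ≈ 2.20 eV.

2.20 eV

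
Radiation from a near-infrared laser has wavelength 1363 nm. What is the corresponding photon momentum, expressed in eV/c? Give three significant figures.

0.910 eV/c

Use h = 6.62607015e-34 J·s, c = 2.99792458e8 m/s, 1 eV = 1.602176634e-19 J.
In SI units: λ = 1363 nm = 1.363e-6 m.
Apply p = h/λ: p = 4.861e-28 kg·m/s.
Converting to eV/c: p = 0.9096 eV/c ≈ 0.910 eV/c.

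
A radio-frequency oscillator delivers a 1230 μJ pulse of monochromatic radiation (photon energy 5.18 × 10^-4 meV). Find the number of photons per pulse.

Per-photon energy: E = 8.299 × 10^-26 J (from energy = 5.18 × 10^-4 meV).
N = E_total / E_photon = 0.00123 J / 8.299 × 10^-26 J = 1.48 × 10^22.

1.48 × 10^22 photons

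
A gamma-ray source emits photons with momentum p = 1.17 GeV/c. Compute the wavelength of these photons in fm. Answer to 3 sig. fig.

Take h = 6.62607015 × 10^-34 J·s, c = 2.99792458 × 10^8 m/s, 1 eV = 1.602176634 × 10^-19 J.
In SI units: p = 1.17 GeV/c = 6.2528 × 10^-19 kg·m/s.
The photon relation is λ = h/p, giving λ = 1.060 × 10^-15 m.
Converting to fm: λ = 1.060 fm ≈ 1.06 fm.

1.06 fm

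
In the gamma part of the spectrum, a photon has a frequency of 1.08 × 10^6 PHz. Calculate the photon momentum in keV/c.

4470 keV/c

Take h = 6.62607015 × 10^-34 J·s, c = 2.99792458 × 10^8 m/s, 1 eV = 1.602176634 × 10^-19 J.
Convert to SI: f = 1.08 × 10^6 PHz = 1.08 × 10^21 Hz.
Since p = hf/c for a photon, p = 2.387 × 10^-21 kg·m/s.
Converting to keV/c: p = 4467 keV/c ≈ 4470 keV/c.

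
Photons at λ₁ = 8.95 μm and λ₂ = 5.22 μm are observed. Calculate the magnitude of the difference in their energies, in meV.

Using E = hc/λ: E₁ = 2.219 × 10^-20 J, E₂ = 3.805 × 10^-20 J.
|ΔE| = |2.219 × 10^-20 − 3.805 × 10^-20| = 1.59 × 10^-20 J = 99.0 meV.

99.0 meV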